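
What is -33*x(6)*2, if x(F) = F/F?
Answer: -66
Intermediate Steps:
x(F) = 1
-33*x(6)*2 = -33*1*2 = -33*2 = -66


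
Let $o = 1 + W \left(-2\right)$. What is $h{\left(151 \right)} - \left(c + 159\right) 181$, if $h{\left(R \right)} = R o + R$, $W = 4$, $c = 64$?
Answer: $-41269$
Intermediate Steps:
$o = -7$ ($o = 1 + 4 \left(-2\right) = 1 - 8 = -7$)
$h{\left(R \right)} = - 6 R$ ($h{\left(R \right)} = R \left(-7\right) + R = - 7 R + R = - 6 R$)
$h{\left(151 \right)} - \left(c + 159\right) 181 = \left(-6\right) 151 - \left(64 + 159\right) 181 = -906 - 223 \cdot 181 = -906 - 40363 = -41269$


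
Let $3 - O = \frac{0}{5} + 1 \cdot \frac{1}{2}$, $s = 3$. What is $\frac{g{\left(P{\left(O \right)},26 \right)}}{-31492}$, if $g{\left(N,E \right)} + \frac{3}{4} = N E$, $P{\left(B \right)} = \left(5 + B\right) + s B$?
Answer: $- \frac{1557}{125968} \approx -0.01236$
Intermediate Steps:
$O = \frac{5}{2}$ ($O = 3 - \left(\frac{0}{5} + 1 \cdot \frac{1}{2}\right) = 3 - \left(0 \cdot \frac{1}{5} + 1 \cdot \frac{1}{2}\right) = 3 - \left(0 + \frac{1}{2}\right) = 3 - \frac{1}{2} = \frac{5}{2} \approx 2.5$)
$P{\left(B \right)} = 5 + 4 B$ ($P{\left(B \right)} = \left(5 + B\right) + 3 B = 5 + 4 B$)
$g{\left(N,E \right)} = - \frac{3}{4} + E N$ ($g{\left(N,E \right)} = - \frac{3}{4} + N E = - \frac{3}{4} + E N$)
$\frac{g{\left(P{\left(O \right)},26 \right)}}{-31492} = \frac{- \frac{3}{4} + 26 \left(5 + 4 \cdot \frac{5}{2}\right)}{-31492} = \left(- \frac{3}{4} + 26 \left(5 + 10\right)\right) \left(- \frac{1}{31492}\right) = \left(- \frac{3}{4} + 26 \cdot 15\right) \left(- \frac{1}{31492}\right) = \left(- \frac{3}{4} + 390\right) \left(- \frac{1}{31492}\right) = \frac{1557}{4} \left(- \frac{1}{31492}\right) = - \frac{1557}{125968}$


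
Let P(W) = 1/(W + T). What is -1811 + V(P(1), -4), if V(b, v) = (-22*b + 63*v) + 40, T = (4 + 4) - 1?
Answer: -8103/4 ≈ -2025.8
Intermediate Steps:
T = 7 (T = 8 - 1 = 7)
P(W) = 1/(7 + W) (P(W) = 1/(W + 7) = 1/(7 + W))
V(b, v) = 40 - 22*b + 63*v
-1811 + V(P(1), -4) = -1811 + (40 - 22/(7 + 1) + 63*(-4)) = -1811 + (40 - 22/8 - 252) = -1811 + (40 - 22*⅛ - 252) = -1811 + (40 - 11/4 - 252) = -1811 - 859/4 = -8103/4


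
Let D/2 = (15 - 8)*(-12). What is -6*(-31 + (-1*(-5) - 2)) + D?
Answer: 0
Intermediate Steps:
D = -168 (D = 2*((15 - 8)*(-12)) = 2*(7*(-12)) = 2*(-84) = -168)
-6*(-31 + (-1*(-5) - 2)) + D = -6*(-31 + (-1*(-5) - 2)) - 168 = -6*(-31 + (5 - 2)) - 168 = -6*(-31 + 3) - 168 = -6*(-28) - 168 = 168 - 168 = 0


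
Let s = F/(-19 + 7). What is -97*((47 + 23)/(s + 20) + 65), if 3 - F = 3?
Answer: -13289/2 ≈ -6644.5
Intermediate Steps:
F = 0 (F = 3 - 1*3 = 3 - 3 = 0)
s = 0 (s = 0/(-19 + 7) = 0/(-12) = 0*(-1/12) = 0)
-97*((47 + 23)/(s + 20) + 65) = -97*((47 + 23)/(0 + 20) + 65) = -97*(70/20 + 65) = -97*(70*(1/20) + 65) = -97*(7/2 + 65) = -97*137/2 = -13289/2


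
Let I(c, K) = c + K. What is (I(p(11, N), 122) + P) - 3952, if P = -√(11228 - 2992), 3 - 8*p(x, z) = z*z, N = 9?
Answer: -15359/4 - 2*√2059 ≈ -3930.5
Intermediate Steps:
p(x, z) = 3/8 - z²/8 (p(x, z) = 3/8 - z*z/8 = 3/8 - z²/8)
P = -2*√2059 (P = -√8236 = -2*√2059 ≈ -90.752)
I(c, K) = K + c
(I(p(11, N), 122) + P) - 3952 = ((122 + (3/8 - ⅛*9²)) - 2*√2059) - 3952 = ((122 + (3/8 - ⅛*81)) - 2*√2059) - 3952 = ((122 + (3/8 - 81/8)) - 2*√2059) - 3952 = ((122 - 39/4) - 2*√2059) - 3952 = (449/4 - 2*√2059) - 3952 = -15359/4 - 2*√2059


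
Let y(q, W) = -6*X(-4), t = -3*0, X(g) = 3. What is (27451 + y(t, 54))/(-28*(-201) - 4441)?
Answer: 27433/1187 ≈ 23.111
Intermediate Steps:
t = 0
y(q, W) = -18 (y(q, W) = -6*3 = -18)
(27451 + y(t, 54))/(-28*(-201) - 4441) = (27451 - 18)/(-28*(-201) - 4441) = 27433/(5628 - 4441) = 27433/1187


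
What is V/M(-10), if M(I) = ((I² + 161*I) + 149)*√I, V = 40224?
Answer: 20112*I*√10/6805 ≈ 9.346*I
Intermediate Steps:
M(I) = √I*(149 + I² + 161*I) (M(I) = (149 + I² + 161*I)*√I = √I*(149 + I² + 161*I))
V/M(-10) = 40224/((√(-10)*(149 + (-10)² + 161*(-10)))) = 40224/(((I*√10)*(149 + 100 - 1610))) = 40224/(((I*√10)*(-1361))) = 40224/((-1361*I*√10)) = 40224*(I*√10/13610) = 20112*I*√10/6805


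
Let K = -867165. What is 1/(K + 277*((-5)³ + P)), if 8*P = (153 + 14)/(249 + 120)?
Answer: -2952/2662037821 ≈ -1.1089e-6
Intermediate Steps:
P = 167/2952 (P = ((153 + 14)/(249 + 120))/8 = (167/369)/8 = (167*(1/369))/8 = (⅛)*(167/369) = 167/2952 ≈ 0.056572)
1/(K + 277*((-5)³ + P)) = 1/(-867165 + 277*((-5)³ + 167/2952)) = 1/(-867165 + 277*(-125 + 167/2952)) = 1/(-867165 + 277*(-368833/2952)) = 1/(-867165 - 102166741/2952) = 1/(-2662037821/2952) = -2952/2662037821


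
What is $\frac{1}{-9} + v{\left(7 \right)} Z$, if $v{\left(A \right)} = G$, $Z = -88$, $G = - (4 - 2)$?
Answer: $\frac{1583}{9} \approx 175.89$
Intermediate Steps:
$G = -2$ ($G = \left(-1\right) 2 = -2$)
$v{\left(A \right)} = -2$
$\frac{1}{-9} + v{\left(7 \right)} Z = \frac{1}{-9} - -176 = - \frac{1}{9} + 176 = \frac{1583}{9}$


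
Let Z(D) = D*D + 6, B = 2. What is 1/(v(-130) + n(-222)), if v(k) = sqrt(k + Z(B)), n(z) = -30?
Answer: -1/34 - I*sqrt(30)/510 ≈ -0.029412 - 0.01074*I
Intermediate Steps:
Z(D) = 6 + D**2 (Z(D) = D**2 + 6 = 6 + D**2)
v(k) = sqrt(10 + k) (v(k) = sqrt(k + (6 + 2**2)) = sqrt(k + (6 + 4)) = sqrt(k + 10) = sqrt(10 + k))
1/(v(-130) + n(-222)) = 1/(sqrt(10 - 130) - 30) = 1/(sqrt(-120) - 30) = 1/(2*I*sqrt(30) - 30) = 1/(-30 + 2*I*sqrt(30))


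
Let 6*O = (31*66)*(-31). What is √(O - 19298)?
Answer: I*√29869 ≈ 172.83*I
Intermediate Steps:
O = -10571 (O = ((31*66)*(-31))/6 = (2046*(-31))/6 = (⅙)*(-63426) = -10571)
√(O - 19298) = √(-10571 - 19298) = √(-29869) = I*√29869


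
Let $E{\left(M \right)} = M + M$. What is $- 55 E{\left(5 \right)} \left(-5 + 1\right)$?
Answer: $2200$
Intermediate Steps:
$E{\left(M \right)} = 2 M$
$- 55 E{\left(5 \right)} \left(-5 + 1\right) = - 55 \cdot 2 \cdot 5 \left(-5 + 1\right) = - 55 \cdot 10 \left(-4\right) = \left(-55\right) \left(-40\right) = 2200$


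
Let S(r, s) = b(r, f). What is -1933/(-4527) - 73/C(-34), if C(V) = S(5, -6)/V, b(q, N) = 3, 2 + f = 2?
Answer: 3747271/4527 ≈ 827.76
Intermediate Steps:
f = 0 (f = -2 + 2 = 0)
S(r, s) = 3
C(V) = 3/V
-1933/(-4527) - 73/C(-34) = -1933/(-4527) - 73/(3/(-34)) = -1933*(-1/4527) - 73/(3*(-1/34)) = 1933/4527 - 73/(-3/34) = 1933/4527 - 73*(-34/3) = 1933/4527 + 2482/3 = 3747271/4527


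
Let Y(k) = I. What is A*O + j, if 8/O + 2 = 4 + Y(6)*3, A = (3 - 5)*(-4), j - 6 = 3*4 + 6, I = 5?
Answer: 472/17 ≈ 27.765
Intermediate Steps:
j = 24 (j = 6 + (3*4 + 6) = 6 + (12 + 6) = 6 + 18 = 24)
Y(k) = 5
A = 8 (A = -2*(-4) = 8)
O = 8/17 (O = 8/(-2 + (4 + 5*3)) = 8/(-2 + (4 + 15)) = 8/(-2 + 19) = 8/17 ≈ 0.47059)
A*O + j = 8*(8/17) + 24 = 64/17 + 24 = 472/17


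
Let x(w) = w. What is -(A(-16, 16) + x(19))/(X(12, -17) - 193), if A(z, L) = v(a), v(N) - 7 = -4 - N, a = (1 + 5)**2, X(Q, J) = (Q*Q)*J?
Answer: -14/2641 ≈ -0.0053010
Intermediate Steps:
X(Q, J) = J*Q**2 (X(Q, J) = Q**2*J = J*Q**2)
a = 36 (a = 6**2 = 36)
v(N) = 3 - N (v(N) = 7 + (-4 - N) = 3 - N)
A(z, L) = -33 (A(z, L) = 3 - 1*36 = 3 - 36 = -33)
-(A(-16, 16) + x(19))/(X(12, -17) - 193) = -(-33 + 19)/(-17*12**2 - 193) = -(-14)/(-17*144 - 193) = -(-14)/(-2448 - 193) = -(-14)/(-2641) = -(-14)*(-1)/2641 = -1*14/2641 = -14/2641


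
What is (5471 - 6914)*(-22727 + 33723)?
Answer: -15867228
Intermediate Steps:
(5471 - 6914)*(-22727 + 33723) = -1443*10996 = -15867228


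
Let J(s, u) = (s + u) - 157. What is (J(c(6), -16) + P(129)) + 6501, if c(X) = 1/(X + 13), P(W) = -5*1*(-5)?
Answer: 120708/19 ≈ 6353.1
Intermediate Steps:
P(W) = 25 (P(W) = -5*(-5) = 25)
c(X) = 1/(13 + X)
J(s, u) = -157 + s + u
(J(c(6), -16) + P(129)) + 6501 = ((-157 + 1/(13 + 6) - 16) + 25) + 6501 = ((-157 + 1/19 - 16) + 25) + 6501 = (-3286/19 + 25) + 6501 = -2811/19 + 6501 = 120708/19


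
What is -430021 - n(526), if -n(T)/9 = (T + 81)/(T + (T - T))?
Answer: -226185583/526 ≈ -4.3001e+5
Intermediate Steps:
n(T) = -9*(81 + T)/T (n(T) = -9*(T + 81)/(T + (T - T)) = -9*(81 + T)/(T + 0) = -9*(81 + T)/T)
-430021 - n(526) = -430021 - (-9 - 729/526) = -430021 - 1*(-5463/526) = -430021 + 5463/526 = -226185583/526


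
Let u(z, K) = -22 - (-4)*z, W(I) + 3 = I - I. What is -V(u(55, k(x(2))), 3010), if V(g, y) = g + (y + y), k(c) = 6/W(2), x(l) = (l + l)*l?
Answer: -6218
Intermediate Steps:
W(I) = -3 (W(I) = -3 + (I - I) = -3 + 0 = -3)
x(l) = 2*l² (x(l) = (2*l)*l = 2*l²)
k(c) = -2 (k(c) = 6/(-3) = 6*(-⅓) = -2)
u(z, K) = -22 + 4*z
V(g, y) = g + 2*y
-V(u(55, k(x(2))), 3010) = -((-22 + 4*55) + 2*3010) = -((-22 + 220) + 6020) = -(198 + 6020) = -1*6218 = -6218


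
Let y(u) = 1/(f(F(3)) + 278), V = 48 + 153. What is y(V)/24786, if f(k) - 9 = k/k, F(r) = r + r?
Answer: 1/7138368 ≈ 1.4009e-7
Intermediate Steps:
F(r) = 2*r
V = 201
f(k) = 10 (f(k) = 9 + k/k = 9 + 1 = 10)
y(u) = 1/288 (y(u) = 1/(10 + 278) = 1/288)
y(V)/24786 = (1/288)/24786 = (1/288)*(1/24786) = 1/7138368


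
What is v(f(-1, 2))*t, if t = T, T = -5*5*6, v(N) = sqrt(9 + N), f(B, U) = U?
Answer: -150*sqrt(11) ≈ -497.49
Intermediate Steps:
T = -150 (T = -25*6 = -150)
t = -150
v(f(-1, 2))*t = sqrt(9 + 2)*(-150) = sqrt(11)*(-150) = -150*sqrt(11)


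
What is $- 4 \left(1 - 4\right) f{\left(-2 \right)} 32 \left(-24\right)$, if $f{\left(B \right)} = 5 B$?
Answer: $92160$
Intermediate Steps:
$- 4 \left(1 - 4\right) f{\left(-2 \right)} 32 \left(-24\right) = - 4 \left(1 - 4\right) 5 \left(-2\right) 32 \left(-24\right) = \left(-4\right) \left(-3\right) \left(-10\right) 32 \left(-24\right) = 12 \left(-10\right) 32 \left(-24\right) = \left(-120\right) 32 \left(-24\right) = \left(-3840\right) \left(-24\right) = 92160$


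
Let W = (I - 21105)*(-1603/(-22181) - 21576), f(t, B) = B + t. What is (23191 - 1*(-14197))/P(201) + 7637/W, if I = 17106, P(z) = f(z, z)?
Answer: 3975228953791835/42742070145083 ≈ 93.005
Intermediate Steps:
P(z) = 2*z (P(z) = z + z = 2*z)
W = 1913824036347/22181 (W = (17106 - 21105)*(-1603/(-22181) - 21576) = -3999*(-1603*(-1/22181) - 21576) = -3999*(1603/22181 - 21576) = -3999*(-478575653/22181) = 1913824036347/22181 ≈ 8.6282e+7)
(23191 - 1*(-14197))/P(201) + 7637/W = (23191 - 1*(-14197))/((2*201)) + 7637/(1913824036347/22181) = (23191 + 14197)/402 + 7637*(22181/1913824036347) = 37388*(1/402) + 169396297/1913824036347 = 18694/201 + 169396297/1913824036347 = 3975228953791835/42742070145083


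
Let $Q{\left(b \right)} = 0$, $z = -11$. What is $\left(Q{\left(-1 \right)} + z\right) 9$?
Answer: $-99$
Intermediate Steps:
$\left(Q{\left(-1 \right)} + z\right) 9 = \left(0 - 11\right) 9 = \left(-11\right) 9 = -99$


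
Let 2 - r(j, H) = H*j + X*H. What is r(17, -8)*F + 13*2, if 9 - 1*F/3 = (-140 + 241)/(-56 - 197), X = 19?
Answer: 2075438/253 ≈ 8203.3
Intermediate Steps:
F = 7134/253 (F = 27 - 3*(-140 + 241)/(-56 - 197) = 27 - 303/(-253) = 27 - 303*(-1)/253 = 27 - 3*(-101/253) = 27 + 303/253 = 7134/253 ≈ 28.198)
r(j, H) = 2 - 19*H - H*j (r(j, H) = 2 - (H*j + 19*H) = 2 - (19*H + H*j) = 2 + (-19*H - H*j) = 2 - 19*H - H*j)
r(17, -8)*F + 13*2 = (2 - 19*(-8) - 1*(-8)*17)*(7134/253) + 13*2 = (2 + 152 + 136)*(7134/253) + 26 = 290*(7134/253) + 26 = 2068860/253 + 26 = 2075438/253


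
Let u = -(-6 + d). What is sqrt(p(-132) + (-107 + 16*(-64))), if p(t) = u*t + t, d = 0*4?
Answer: I*sqrt(2055) ≈ 45.332*I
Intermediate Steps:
d = 0
u = 6 (u = -(-6 + 0) = -1*(-6) = 6)
p(t) = 7*t (p(t) = 6*t + t = 7*t)
sqrt(p(-132) + (-107 + 16*(-64))) = sqrt(7*(-132) + (-107 + 16*(-64))) = sqrt(-924 + (-107 - 1024)) = sqrt(-924 - 1131) = sqrt(-2055) = I*sqrt(2055)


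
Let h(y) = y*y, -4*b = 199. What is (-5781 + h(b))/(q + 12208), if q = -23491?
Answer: 52895/180528 ≈ 0.29300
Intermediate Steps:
b = -199/4 (b = -¼*199 = -199/4 ≈ -49.750)
h(y) = y²
(-5781 + h(b))/(q + 12208) = (-5781 + (-199/4)²)/(-23491 + 12208) = (-5781 + 39601/16)/(-11283) = -52895/16*(-1/11283) = 52895/180528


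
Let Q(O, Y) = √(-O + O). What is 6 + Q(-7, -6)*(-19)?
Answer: 6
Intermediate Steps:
Q(O, Y) = 0 (Q(O, Y) = √0 = 0)
6 + Q(-7, -6)*(-19) = 6 + 0*(-19) = 6 + 0 = 6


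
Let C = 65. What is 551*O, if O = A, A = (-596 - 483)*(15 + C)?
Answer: -47562320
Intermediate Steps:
A = -86320 (A = (-596 - 483)*(15 + 65) = -1079*80 = -86320)
O = -86320
551*O = 551*(-86320) = -47562320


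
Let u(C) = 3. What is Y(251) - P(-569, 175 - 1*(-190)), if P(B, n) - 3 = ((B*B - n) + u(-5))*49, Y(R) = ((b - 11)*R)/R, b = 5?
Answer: -15846560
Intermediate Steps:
Y(R) = -6 (Y(R) = ((5 - 11)*R)/R = (-6*R)/R = -6)
P(B, n) = 150 - 49*n + 49*B² (P(B, n) = 3 + ((B*B - n) + 3)*49 = 3 + ((B² - n) + 3)*49 = 3 + (3 + B² - n)*49 = 3 + (147 - 49*n + 49*B²) = 150 - 49*n + 49*B²)
Y(251) - P(-569, 175 - 1*(-190)) = -6 - (150 - 49*(175 - 1*(-190)) + 49*(-569)²) = -6 - (150 - 49*(175 + 190) + 49*323761) = -6 - (150 - 49*365 + 15864289) = -6 - (150 - 17885 + 15864289) = -6 - 1*15846554 = -6 - 15846554 = -15846560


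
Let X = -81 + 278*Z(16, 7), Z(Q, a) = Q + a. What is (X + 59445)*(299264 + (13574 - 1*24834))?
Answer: 18938567032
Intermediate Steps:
X = 6313 (X = -81 + 278*(16 + 7) = -81 + 278*23 = -81 + 6394 = 6313)
(X + 59445)*(299264 + (13574 - 1*24834)) = (6313 + 59445)*(299264 + (13574 - 1*24834)) = 65758*(299264 + (13574 - 24834)) = 65758*(299264 - 11260) = 65758*288004 = 18938567032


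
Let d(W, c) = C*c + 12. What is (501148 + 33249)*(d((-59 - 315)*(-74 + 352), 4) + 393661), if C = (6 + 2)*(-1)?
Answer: 210360569477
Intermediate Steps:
C = -8 (C = 8*(-1) = -8)
d(W, c) = 12 - 8*c (d(W, c) = -8*c + 12 = 12 - 8*c)
(501148 + 33249)*(d((-59 - 315)*(-74 + 352), 4) + 393661) = (501148 + 33249)*((12 - 8*4) + 393661) = 534397*((12 - 32) + 393661) = 534397*(-20 + 393661) = 534397*393641 = 210360569477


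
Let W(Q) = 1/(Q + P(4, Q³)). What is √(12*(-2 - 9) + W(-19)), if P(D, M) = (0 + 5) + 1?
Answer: I*√22321/13 ≈ 11.492*I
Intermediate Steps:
P(D, M) = 6 (P(D, M) = 5 + 1 = 6)
W(Q) = 1/(6 + Q) (W(Q) = 1/(Q + 6) = 1/(6 + Q))
√(12*(-2 - 9) + W(-19)) = √(12*(-2 - 9) + 1/(6 - 19)) = √(12*(-11) + 1/(-13)) = √(-132 - 1/13) = √(-1717/13) = I*√22321/13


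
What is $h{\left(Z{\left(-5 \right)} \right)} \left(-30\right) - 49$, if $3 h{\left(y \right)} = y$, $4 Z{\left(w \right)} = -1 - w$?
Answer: $-59$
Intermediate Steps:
$Z{\left(w \right)} = - \frac{1}{4} - \frac{w}{4}$ ($Z{\left(w \right)} = \frac{-1 - w}{4} = - \frac{1}{4} - \frac{w}{4}$)
$h{\left(y \right)} = \frac{y}{3}$
$h{\left(Z{\left(-5 \right)} \right)} \left(-30\right) - 49 = \frac{- \frac{1}{4} - - \frac{5}{4}}{3} \left(-30\right) - 49 = \frac{- \frac{1}{4} + \frac{5}{4}}{3} \left(-30\right) - 49 = \frac{1}{3} \cdot 1 \left(-30\right) - 49 = \frac{1}{3} \left(-30\right) - 49 = -10 - 49 = -59$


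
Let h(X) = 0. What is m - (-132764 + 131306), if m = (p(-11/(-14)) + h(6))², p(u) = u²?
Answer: 56025169/38416 ≈ 1458.4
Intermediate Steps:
m = 14641/38416 (m = ((-11/(-14))² + 0)² = ((-11*(-1/14))² + 0)² = ((11/14)² + 0)² = (121/196 + 0)² = (121/196)² = 14641/38416 ≈ 0.38112)
m - (-132764 + 131306) = 14641/38416 - (-132764 + 131306) = 14641/38416 - 1*(-1458) = 14641/38416 + 1458 = 56025169/38416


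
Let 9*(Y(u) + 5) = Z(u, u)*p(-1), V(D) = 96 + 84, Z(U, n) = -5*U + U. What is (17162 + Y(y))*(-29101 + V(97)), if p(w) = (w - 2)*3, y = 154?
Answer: -514012933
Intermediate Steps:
Z(U, n) = -4*U
p(w) = -6 + 3*w (p(w) = (-2 + w)*3 = -6 + 3*w)
V(D) = 180
Y(u) = -5 + 4*u (Y(u) = -5 + ((-4*u)*(-6 + 3*(-1)))/9 = -5 + ((-4*u)*(-6 - 3))/9 = -5 + (-4*u*(-9))/9 = -5 + (36*u)/9 = -5 + 4*u)
(17162 + Y(y))*(-29101 + V(97)) = (17162 + (-5 + 4*154))*(-29101 + 180) = (17162 + (-5 + 616))*(-28921) = (17162 + 611)*(-28921) = 17773*(-28921) = -514012933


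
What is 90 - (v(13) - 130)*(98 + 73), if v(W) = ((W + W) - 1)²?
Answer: -84555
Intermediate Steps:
v(W) = (-1 + 2*W)² (v(W) = (2*W - 1)² = (-1 + 2*W)²)
90 - (v(13) - 130)*(98 + 73) = 90 - ((-1 + 2*13)² - 130)*(98 + 73) = 90 - ((-1 + 26)² - 130)*171 = 90 - (25² - 130)*171 = 90 - (625 - 130)*171 = 90 - 495*171 = 90 - 1*84645 = 90 - 84645 = -84555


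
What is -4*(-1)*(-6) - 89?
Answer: -113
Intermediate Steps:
-4*(-1)*(-6) - 89 = 4*(-6) - 89 = -24 - 89 = -113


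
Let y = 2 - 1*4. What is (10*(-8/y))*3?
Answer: 120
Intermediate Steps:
y = -2 (y = 2 - 4 = -2)
(10*(-8/y))*3 = (10*(-8/(-2)))*3 = (10*(-8*(-½)))*3 = (10*4)*3 = 40*3 = 120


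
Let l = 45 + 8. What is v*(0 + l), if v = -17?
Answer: -901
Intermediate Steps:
l = 53
v*(0 + l) = -17*(0 + 53) = -17*53 = -901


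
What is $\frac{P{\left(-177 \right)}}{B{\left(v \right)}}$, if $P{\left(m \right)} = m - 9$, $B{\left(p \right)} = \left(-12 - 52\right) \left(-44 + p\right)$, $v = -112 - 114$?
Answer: $- \frac{31}{2880} \approx -0.010764$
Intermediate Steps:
$v = -226$ ($v = -112 - 114 = -226$)
$B{\left(p \right)} = 2816 - 64 p$ ($B{\left(p \right)} = - 64 \left(-44 + p\right) = 2816 - 64 p$)
$P{\left(m \right)} = -9 + m$
$\frac{P{\left(-177 \right)}}{B{\left(v \right)}} = \frac{-9 - 177}{2816 - -14464} = - \frac{186}{2816 + 14464} = - \frac{186}{17280} = \left(-186\right) \frac{1}{17280} = - \frac{31}{2880}$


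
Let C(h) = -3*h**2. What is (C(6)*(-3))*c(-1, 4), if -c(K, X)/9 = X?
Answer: -11664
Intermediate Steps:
c(K, X) = -9*X
(C(6)*(-3))*c(-1, 4) = (-3*6**2*(-3))*(-9*4) = (-3*36*(-3))*(-36) = -108*(-3)*(-36) = 324*(-36) = -11664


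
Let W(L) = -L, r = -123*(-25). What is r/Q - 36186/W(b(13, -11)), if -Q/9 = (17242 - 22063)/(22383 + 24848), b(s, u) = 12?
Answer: 184049903/28926 ≈ 6362.8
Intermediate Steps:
r = 3075
Q = 43389/47231 (Q = -9*(17242 - 22063)/(22383 + 24848) = -(-43389)/47231 = -9*(-4821/47231) = 43389/47231 ≈ 0.91866)
r/Q - 36186/W(b(13, -11)) = 3075/(43389/47231) - 36186/((-1*12)) = 3075*(47231/43389) - 36186/(-12) = 48411775/14463 - 36186*(-1/12) = 48411775/14463 + 6031/2 = 184049903/28926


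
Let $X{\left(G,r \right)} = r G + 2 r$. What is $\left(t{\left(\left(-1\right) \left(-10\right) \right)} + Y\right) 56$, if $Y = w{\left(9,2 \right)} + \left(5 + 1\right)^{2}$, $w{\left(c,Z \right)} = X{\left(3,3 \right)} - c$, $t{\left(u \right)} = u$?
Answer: $2912$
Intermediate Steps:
$X{\left(G,r \right)} = 2 r + G r$ ($X{\left(G,r \right)} = G r + 2 r = 2 r + G r$)
$w{\left(c,Z \right)} = 15 - c$ ($w{\left(c,Z \right)} = 3 \left(2 + 3\right) - c = 3 \cdot 5 - c = 15 - c$)
$Y = 42$ ($Y = \left(15 - 9\right) + \left(5 + 1\right)^{2} = \left(15 - 9\right) + 6^{2} = 6 + 36 = 42$)
$\left(t{\left(\left(-1\right) \left(-10\right) \right)} + Y\right) 56 = \left(\left(-1\right) \left(-10\right) + 42\right) 56 = \left(10 + 42\right) 56 = 52 \cdot 56 = 2912$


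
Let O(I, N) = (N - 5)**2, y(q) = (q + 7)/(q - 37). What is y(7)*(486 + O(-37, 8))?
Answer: -231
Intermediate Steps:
y(q) = (7 + q)/(-37 + q)
O(I, N) = (-5 + N)**2
y(7)*(486 + O(-37, 8)) = ((7 + 7)/(-37 + 7))*(486 + (-5 + 8)**2) = (14/(-30))*(486 + 3**2) = (-1/30*14)*(486 + 9) = -7/15*495 = -231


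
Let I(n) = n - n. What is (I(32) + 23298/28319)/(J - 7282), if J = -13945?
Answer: -23298/601127413 ≈ -3.8757e-5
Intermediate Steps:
I(n) = 0
(I(32) + 23298/28319)/(J - 7282) = (0 + 23298/28319)/(-13945 - 7282) = (0 + 23298*(1/28319))/(-21227) = (0 + 23298/28319)*(-1/21227) = (23298/28319)*(-1/21227) = -23298/601127413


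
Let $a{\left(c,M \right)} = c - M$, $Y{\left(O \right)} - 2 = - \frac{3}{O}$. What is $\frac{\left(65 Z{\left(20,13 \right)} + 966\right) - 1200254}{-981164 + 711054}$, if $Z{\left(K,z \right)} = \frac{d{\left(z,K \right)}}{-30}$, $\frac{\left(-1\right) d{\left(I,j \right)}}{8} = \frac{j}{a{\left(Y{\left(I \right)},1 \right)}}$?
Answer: $\frac{1798256}{405165} \approx 4.4383$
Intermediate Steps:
$Y{\left(O \right)} = 2 - \frac{3}{O}$
$d{\left(I,j \right)} = - \frac{8 j}{1 - \frac{3}{I}}$ ($d{\left(I,j \right)} = - 8 \frac{j}{\left(2 - \frac{3}{I}\right) - 1} = - 8 \frac{j}{1 - \frac{3}{I}} = - \frac{8 j}{1 - \frac{3}{I}}$)
$Z{\left(K,z \right)} = \frac{4 K z}{15 \left(-3 + z\right)}$ ($Z{\left(K,z \right)} = \frac{\left(-8\right) z K \frac{1}{-3 + z}}{-30} = - \frac{8 K z}{-3 + z} \left(- \frac{1}{30}\right) = \frac{4 K z}{15 \left(-3 + z\right)}$)
$\frac{\left(65 Z{\left(20,13 \right)} + 966\right) - 1200254}{-981164 + 711054} = \frac{\left(65 \cdot \frac{4}{15} \cdot 20 \cdot 13 \frac{1}{-3 + 13} + 966\right) - 1200254}{-981164 + 711054} = \frac{\left(65 \cdot \frac{4}{15} \cdot 20 \cdot 13 \cdot \frac{1}{10} + 966\right) - 1200254}{-270110} = \left(\left(65 \cdot \frac{4}{15} \cdot 20 \cdot 13 \cdot \frac{1}{10} + 966\right) - 1200254\right) \left(- \frac{1}{270110}\right) = \left(\left(65 \cdot \frac{104}{15} + 966\right) - 1200254\right) \left(- \frac{1}{270110}\right) = \left(\left(\frac{1352}{3} + 966\right) - 1200254\right) \left(- \frac{1}{270110}\right) = \left(\frac{4250}{3} - 1200254\right) \left(- \frac{1}{270110}\right) = \left(- \frac{3596512}{3}\right) \left(- \frac{1}{270110}\right) = \frac{1798256}{405165}$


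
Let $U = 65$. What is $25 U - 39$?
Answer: $1586$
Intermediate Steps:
$25 U - 39 = 25 \cdot 65 - 39 = 1625 - 39 = 1586$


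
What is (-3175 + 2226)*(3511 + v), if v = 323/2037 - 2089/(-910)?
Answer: -67919039327/20370 ≈ -3.3343e+6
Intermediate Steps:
v = 649889/264810 (v = 323*(1/2037) - 2089*(-1/910) = 323/2037 + 2089/910 = 649889/264810 ≈ 2.4542)
(-3175 + 2226)*(3511 + v) = (-3175 + 2226)*(3511 + 649889/264810) = -949*930397799/264810 = -67919039327/20370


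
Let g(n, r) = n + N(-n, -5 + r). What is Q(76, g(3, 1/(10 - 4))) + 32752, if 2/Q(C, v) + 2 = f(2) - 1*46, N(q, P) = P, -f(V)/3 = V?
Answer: 884303/27 ≈ 32752.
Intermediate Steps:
f(V) = -3*V
g(n, r) = -5 + n + r (g(n, r) = n + (-5 + r) = -5 + n + r)
Q(C, v) = -1/27 (Q(C, v) = 2/(-2 + (-3*2 - 1*46)) = 2/(-2 + (-6 - 46)) = 2/(-2 - 52) = 2/(-54) = 2*(-1/54) = -1/27)
Q(76, g(3, 1/(10 - 4))) + 32752 = -1/27 + 32752 = 884303/27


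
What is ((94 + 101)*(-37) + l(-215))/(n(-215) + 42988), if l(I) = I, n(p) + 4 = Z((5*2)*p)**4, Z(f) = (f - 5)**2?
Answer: -7430/465134117366769950250433609 ≈ -1.5974e-23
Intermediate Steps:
Z(f) = (-5 + f)**2
n(p) = -4 + (-5 + 10*p)**8 (n(p) = -4 + ((-5 + (5*2)*p)**2)**4 = -4 + ((-5 + 10*p)**2)**4 = -4 + (-5 + 10*p)**8)
((94 + 101)*(-37) + l(-215))/(n(-215) + 42988) = ((94 + 101)*(-37) - 215)/((-4 + 390625*(-1 + 2*(-215))**8) + 42988) = (195*(-37) - 215)/((-4 + 390625*(-1 - 430)**8) + 42988) = (-7215 - 215)/((-4 + 390625*(-431)**8) + 42988) = -7430/((-4 + 390625*1190743340458931072641) + 42988) = -7430/((-4 + 465134117366769950250390625) + 42988) = -7430/(465134117366769950250390621 + 42988) = -7430/465134117366769950250433609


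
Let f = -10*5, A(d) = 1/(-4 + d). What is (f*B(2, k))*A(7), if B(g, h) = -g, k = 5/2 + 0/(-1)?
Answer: 100/3 ≈ 33.333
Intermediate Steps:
k = 5/2 (k = 5*(½) + 0*(-1) = 5/2 + 0 = 5/2 ≈ 2.5000)
f = -50
(f*B(2, k))*A(7) = (-(-50)*2)/(-4 + 7) = -50*(-2)/3 = 100*(⅓) = 100/3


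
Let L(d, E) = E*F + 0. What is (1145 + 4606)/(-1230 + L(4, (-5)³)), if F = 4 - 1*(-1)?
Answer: -5751/1855 ≈ -3.1003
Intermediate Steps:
F = 5 (F = 4 + 1 = 5)
L(d, E) = 5*E (L(d, E) = E*5 + 0 = 5*E + 0 = 5*E)
(1145 + 4606)/(-1230 + L(4, (-5)³)) = (1145 + 4606)/(-1230 + 5*(-5)³) = 5751/(-1230 + 5*(-125)) = 5751/(-1230 - 625) = 5751/(-1855) = 5751*(-1/1855) = -5751/1855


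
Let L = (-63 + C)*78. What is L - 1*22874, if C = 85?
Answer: -21158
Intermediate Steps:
L = 1716 (L = (-63 + 85)*78 = 22*78 = 1716)
L - 1*22874 = 1716 - 1*22874 = 1716 - 22874 = -21158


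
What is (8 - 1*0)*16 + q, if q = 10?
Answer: 138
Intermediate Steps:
(8 - 1*0)*16 + q = (8 - 1*0)*16 + 10 = (8 + 0)*16 + 10 = 8*16 + 10 = 128 + 10 = 138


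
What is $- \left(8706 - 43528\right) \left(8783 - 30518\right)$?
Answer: $-756856170$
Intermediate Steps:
$- \left(8706 - 43528\right) \left(8783 - 30518\right) = - \left(-34822\right) \left(-21735\right) = \left(-1\right) 756856170 = -756856170$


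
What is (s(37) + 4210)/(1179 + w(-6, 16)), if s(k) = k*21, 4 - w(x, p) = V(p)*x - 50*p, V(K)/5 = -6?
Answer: 4987/1803 ≈ 2.7659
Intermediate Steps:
V(K) = -30 (V(K) = 5*(-6) = -30)
w(x, p) = 4 + 30*x + 50*p (w(x, p) = 4 - (-30*x - 50*p) = 4 - (-50*p - 30*x) = 4 + (30*x + 50*p) = 4 + 30*x + 50*p)
s(k) = 21*k
(s(37) + 4210)/(1179 + w(-6, 16)) = (21*37 + 4210)/(1179 + (4 + 30*(-6) + 50*16)) = (777 + 4210)/(1179 + (4 - 180 + 800)) = 4987/(1179 + 624) = 4987/1803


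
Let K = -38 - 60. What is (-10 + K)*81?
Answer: -8748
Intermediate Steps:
K = -98
(-10 + K)*81 = (-10 - 98)*81 = -108*81 = -8748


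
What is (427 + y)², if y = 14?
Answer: 194481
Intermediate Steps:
(427 + y)² = (427 + 14)² = 441² = 194481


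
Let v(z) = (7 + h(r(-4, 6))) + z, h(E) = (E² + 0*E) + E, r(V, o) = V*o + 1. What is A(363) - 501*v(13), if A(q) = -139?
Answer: -263665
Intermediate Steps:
r(V, o) = 1 + V*o
h(E) = E + E² (h(E) = (E² + 0) + E = E² + E = E + E²)
v(z) = 513 + z (v(z) = (7 + (1 - 4*6)*(1 + (1 - 4*6))) + z = (7 + (1 - 24)*(1 + (1 - 24))) + z = (7 - 23*(1 - 23)) + z = (7 - 23*(-22)) + z = (7 + 506) + z = 513 + z)
A(363) - 501*v(13) = -139 - 501*(513 + 13) = -139 - 501*526 = -139 - 1*263526 = -139 - 263526 = -263665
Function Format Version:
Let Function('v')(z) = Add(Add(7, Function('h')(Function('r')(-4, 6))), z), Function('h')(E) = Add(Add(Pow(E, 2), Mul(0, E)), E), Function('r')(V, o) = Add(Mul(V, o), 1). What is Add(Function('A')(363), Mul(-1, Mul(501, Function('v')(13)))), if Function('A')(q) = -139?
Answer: -263665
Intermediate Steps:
Function('r')(V, o) = Add(1, Mul(V, o))
Function('h')(E) = Add(E, Pow(E, 2)) (Function('h')(E) = Add(Add(Pow(E, 2), 0), E) = Add(Pow(E, 2), E) = Add(E, Pow(E, 2)))
Function('v')(z) = Add(513, z) (Function('v')(z) = Add(Add(7, Mul(Add(1, Mul(-4, 6)), Add(1, Add(1, Mul(-4, 6))))), z) = Add(Add(7, Mul(Add(1, -24), Add(1, Add(1, -24)))), z) = Add(Add(7, Mul(-23, Add(1, -23))), z) = Add(Add(7, Mul(-23, -22)), z) = Add(Add(7, 506), z) = Add(513, z))
Add(Function('A')(363), Mul(-1, Mul(501, Function('v')(13)))) = Add(-139, Mul(-1, Mul(501, Add(513, 13)))) = Add(-139, Mul(-1, Mul(501, 526))) = Add(-139, Mul(-1, 263526)) = Add(-139, -263526) = -263665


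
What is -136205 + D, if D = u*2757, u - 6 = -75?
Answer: -326438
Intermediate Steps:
u = -69 (u = 6 - 75 = -69)
D = -190233 (D = -69*2757 = -190233)
-136205 + D = -136205 - 190233 = -326438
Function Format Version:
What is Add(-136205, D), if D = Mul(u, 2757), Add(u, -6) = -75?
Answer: -326438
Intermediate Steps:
u = -69 (u = Add(6, -75) = -69)
D = -190233 (D = Mul(-69, 2757) = -190233)
Add(-136205, D) = Add(-136205, -190233) = -326438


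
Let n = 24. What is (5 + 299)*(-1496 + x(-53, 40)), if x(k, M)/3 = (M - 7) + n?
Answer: -402800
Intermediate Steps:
x(k, M) = 51 + 3*M (x(k, M) = 3*((M - 7) + 24) = 3*((-7 + M) + 24) = 3*(17 + M) = 51 + 3*M)
(5 + 299)*(-1496 + x(-53, 40)) = (5 + 299)*(-1496 + (51 + 3*40)) = 304*(-1496 + (51 + 120)) = 304*(-1496 + 171) = 304*(-1325) = -402800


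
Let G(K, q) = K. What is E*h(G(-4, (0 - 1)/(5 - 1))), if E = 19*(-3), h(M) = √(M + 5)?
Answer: -57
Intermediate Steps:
h(M) = √(5 + M)
E = -57
E*h(G(-4, (0 - 1)/(5 - 1))) = -57*√(5 - 4) = -57*√1 = -57*1 = -57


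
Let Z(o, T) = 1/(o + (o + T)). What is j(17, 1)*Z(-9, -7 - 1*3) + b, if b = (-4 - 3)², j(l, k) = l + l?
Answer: 669/14 ≈ 47.786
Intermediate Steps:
Z(o, T) = 1/(T + 2*o) (Z(o, T) = 1/(o + (T + o)) = 1/(T + 2*o))
j(l, k) = 2*l
b = 49 (b = (-7)² = 49)
j(17, 1)*Z(-9, -7 - 1*3) + b = (2*17)/((-7 - 1*3) + 2*(-9)) + 49 = 34/((-7 - 3) - 18) + 49 = 34/(-10 - 18) + 49 = 34/(-28) + 49 = 34*(-1/28) + 49 = -17/14 + 49 = 669/14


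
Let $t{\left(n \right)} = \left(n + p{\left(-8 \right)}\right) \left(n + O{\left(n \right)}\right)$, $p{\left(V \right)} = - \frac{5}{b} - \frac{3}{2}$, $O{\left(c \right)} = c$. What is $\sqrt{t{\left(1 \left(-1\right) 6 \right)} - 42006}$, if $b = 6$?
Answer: $i \sqrt{41906} \approx 204.71 i$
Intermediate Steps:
$p{\left(V \right)} = - \frac{7}{3}$ ($p{\left(V \right)} = - \frac{5}{6} - \frac{3}{2} = - \frac{7}{3}$)
$t{\left(n \right)} = 2 n \left(- \frac{7}{3} + n\right)$ ($t{\left(n \right)} = \left(n - \frac{7}{3}\right) \left(n + n\right) = \left(- \frac{7}{3} + n\right) 2 n = 2 n \left(- \frac{7}{3} + n\right)$)
$\sqrt{t{\left(1 \left(-1\right) 6 \right)} - 42006} = \sqrt{\frac{2 \cdot 1 \left(-1\right) 6 \left(-7 + 3 \cdot 1 \left(-1\right) 6\right)}{3} - 42006} = \sqrt{\frac{2 \left(\left(-1\right) 6\right) \left(-7 + 3 \left(\left(-1\right) 6\right)\right)}{3} - 42006} = \sqrt{\frac{2}{3} \left(-6\right) \left(-7 + 3 \left(-6\right)\right) - 42006} = \sqrt{\frac{2}{3} \left(-6\right) \left(-7 - 18\right) - 42006} = \sqrt{\frac{2}{3} \left(-6\right) \left(-25\right) - 42006} = \sqrt{100 - 42006} = \sqrt{-41906} = i \sqrt{41906}$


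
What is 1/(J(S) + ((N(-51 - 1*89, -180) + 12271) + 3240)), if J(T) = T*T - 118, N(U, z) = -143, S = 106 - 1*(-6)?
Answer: 1/27794 ≈ 3.5979e-5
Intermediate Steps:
S = 112 (S = 106 + 6 = 112)
J(T) = -118 + T² (J(T) = T² - 118 = -118 + T²)
1/(J(S) + ((N(-51 - 1*89, -180) + 12271) + 3240)) = 1/((-118 + 112²) + ((-143 + 12271) + 3240)) = 1/((-118 + 12544) + (12128 + 3240)) = 1/(12426 + 15368) = 1/27794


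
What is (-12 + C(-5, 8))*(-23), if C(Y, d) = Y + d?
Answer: 207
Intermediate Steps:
(-12 + C(-5, 8))*(-23) = (-12 + (-5 + 8))*(-23) = (-12 + 3)*(-23) = -9*(-23) = 207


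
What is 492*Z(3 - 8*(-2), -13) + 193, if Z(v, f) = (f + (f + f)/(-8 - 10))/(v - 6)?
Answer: -733/3 ≈ -244.33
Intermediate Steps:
Z(v, f) = 8*f/(9*(-6 + v)) (Z(v, f) = (f + (2*f)/(-18))/(-6 + v) = (f + (2*f)*(-1/18))/(-6 + v) = (f - f/9)/(-6 + v) = (8*f/9)/(-6 + v) = 8*f/(9*(-6 + v)))
492*Z(3 - 8*(-2), -13) + 193 = 492*((8/9)*(-13)/(-6 + (3 - 8*(-2)))) + 193 = 492*((8/9)*(-13)/(-6 + (3 - 2*(-8)))) + 193 = 492*((8/9)*(-13)/(-6 + (3 + 16))) + 193 = 492*((8/9)*(-13)/(-6 + 19)) + 193 = 492*((8/9)*(-13)/13) + 193 = 492*((8/9)*(-13)*(1/13)) + 193 = 492*(-8/9) + 193 = -1312/3 + 193 = -733/3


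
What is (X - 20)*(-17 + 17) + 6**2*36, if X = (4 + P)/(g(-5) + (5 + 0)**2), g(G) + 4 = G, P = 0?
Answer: 1296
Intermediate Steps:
g(G) = -4 + G
X = 1/4 (X = (4 + 0)/((-4 - 5) + (5 + 0)**2) = 4/(-9 + 5**2) = 4/(-9 + 25) = 4/16 = 4*(1/16) = 1/4 ≈ 0.25000)
(X - 20)*(-17 + 17) + 6**2*36 = (1/4 - 20)*(-17 + 17) + 6**2*36 = -79/4*0 + 36*36 = 0 + 1296 = 1296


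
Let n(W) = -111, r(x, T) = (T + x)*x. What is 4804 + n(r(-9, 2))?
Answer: 4693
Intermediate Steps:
r(x, T) = x*(T + x)
4804 + n(r(-9, 2)) = 4804 - 111 = 4693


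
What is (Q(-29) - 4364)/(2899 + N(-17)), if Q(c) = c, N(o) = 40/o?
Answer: -3247/2141 ≈ -1.5166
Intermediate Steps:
(Q(-29) - 4364)/(2899 + N(-17)) = (-29 - 4364)/(2899 + 40/(-17)) = -4393/(2899 + 40*(-1/17)) = -4393/(2899 - 40/17) = -4393/49243/17 = -4393*17/49243 = -3247/2141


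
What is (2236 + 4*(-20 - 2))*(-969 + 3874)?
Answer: 6239940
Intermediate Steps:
(2236 + 4*(-20 - 2))*(-969 + 3874) = (2236 + 4*(-22))*2905 = (2236 - 88)*2905 = 2148*2905 = 6239940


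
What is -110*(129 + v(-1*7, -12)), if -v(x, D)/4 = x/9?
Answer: -130790/9 ≈ -14532.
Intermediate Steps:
v(x, D) = -4*x/9
-110*(129 + v(-1*7, -12)) = -110*(129 - (-4)*7/9) = -110*(129 - 4/9*(-7)) = -110*(129 + 28/9) = -110*1189/9 = -130790/9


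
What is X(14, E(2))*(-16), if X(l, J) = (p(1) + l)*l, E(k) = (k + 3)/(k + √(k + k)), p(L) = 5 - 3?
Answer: -3584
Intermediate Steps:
p(L) = 2
E(k) = (3 + k)/(k + √2*√k) (E(k) = (3 + k)/(k + √(2*k)) = (3 + k)/(k + √2*√k))
X(l, J) = l*(2 + l) (X(l, J) = (2 + l)*l = l*(2 + l))
X(14, E(2))*(-16) = (14*(2 + 14))*(-16) = (14*16)*(-16) = 224*(-16) = -3584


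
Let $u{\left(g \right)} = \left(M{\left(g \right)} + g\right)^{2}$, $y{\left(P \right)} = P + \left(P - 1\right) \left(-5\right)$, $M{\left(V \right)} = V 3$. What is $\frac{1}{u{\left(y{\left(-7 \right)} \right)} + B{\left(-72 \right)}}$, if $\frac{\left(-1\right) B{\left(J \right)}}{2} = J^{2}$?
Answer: $\frac{1}{7056} \approx 0.00014172$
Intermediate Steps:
$M{\left(V \right)} = 3 V$
$B{\left(J \right)} = - 2 J^{2}$
$y{\left(P \right)} = 5 - 4 P$ ($y{\left(P \right)} = P + \left(-1 + P\right) \left(-5\right) = P - \left(-5 + 5 P\right) = 5 - 4 P$)
$u{\left(g \right)} = 16 g^{2}$ ($u{\left(g \right)} = \left(3 g + g\right)^{2} = \left(4 g\right)^{2} = 16 g^{2}$)
$\frac{1}{u{\left(y{\left(-7 \right)} \right)} + B{\left(-72 \right)}} = \frac{1}{16 \left(5 - -28\right)^{2} - 2 \left(-72\right)^{2}} = \frac{1}{16 \left(5 + 28\right)^{2} - 10368} = \frac{1}{16 \cdot 33^{2} - 10368} = \frac{1}{16 \cdot 1089 - 10368} = \frac{1}{17424 - 10368} = \frac{1}{7056}$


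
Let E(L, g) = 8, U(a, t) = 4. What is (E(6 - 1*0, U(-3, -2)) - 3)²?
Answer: 25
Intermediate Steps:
(E(6 - 1*0, U(-3, -2)) - 3)² = (8 - 3)² = 5² = 25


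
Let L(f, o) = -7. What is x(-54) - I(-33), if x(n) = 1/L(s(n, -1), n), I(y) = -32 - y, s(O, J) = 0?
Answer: -8/7 ≈ -1.1429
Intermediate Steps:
x(n) = -⅐ (x(n) = 1/(-7) = -⅐)
x(-54) - I(-33) = -⅐ - (-32 - 1*(-33)) = -⅐ - (-32 + 33) = -⅐ - 1*1 = -⅐ - 1 = -8/7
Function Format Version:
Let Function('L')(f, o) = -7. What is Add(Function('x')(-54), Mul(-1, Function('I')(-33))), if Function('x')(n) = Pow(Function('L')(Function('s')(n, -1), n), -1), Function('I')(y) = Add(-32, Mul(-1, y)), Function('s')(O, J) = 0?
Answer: Rational(-8, 7) ≈ -1.1429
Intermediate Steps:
Function('x')(n) = Rational(-1, 7) (Function('x')(n) = Pow(-7, -1) = Rational(-1, 7))
Add(Function('x')(-54), Mul(-1, Function('I')(-33))) = Add(Rational(-1, 7), Mul(-1, Add(-32, Mul(-1, -33)))) = Add(Rational(-1, 7), Mul(-1, Add(-32, 33))) = Add(Rational(-1, 7), Mul(-1, 1)) = Add(Rational(-1, 7), -1) = Rational(-8, 7)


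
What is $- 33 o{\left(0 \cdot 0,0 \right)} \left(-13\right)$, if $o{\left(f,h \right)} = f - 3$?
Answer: $-1287$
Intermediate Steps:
$o{\left(f,h \right)} = -3 + f$
$- 33 o{\left(0 \cdot 0,0 \right)} \left(-13\right) = - 33 \left(-3 + 0 \cdot 0\right) \left(-13\right) = - 33 \left(-3 + 0\right) \left(-13\right) = \left(-33\right) \left(-3\right) \left(-13\right) = 99 \left(-13\right) = -1287$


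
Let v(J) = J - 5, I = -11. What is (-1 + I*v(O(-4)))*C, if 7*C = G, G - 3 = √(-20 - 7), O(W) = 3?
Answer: 9 + 9*I*√3 ≈ 9.0 + 15.588*I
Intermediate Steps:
G = 3 + 3*I*√3 (G = 3 + √(-20 - 7) = 3 + √(-27) = 3 + 3*I*√3 ≈ 3.0 + 5.1962*I)
v(J) = -5 + J
C = 3/7 + 3*I*√3/7 (C = (3 + 3*I*√3)/7 = 3/7 + 3*I*√3/7 ≈ 0.42857 + 0.74231*I)
(-1 + I*v(O(-4)))*C = (-1 - 11*(-5 + 3))*(3/7 + 3*I*√3/7) = (-1 - 11*(-2))*(3/7 + 3*I*√3/7) = (-1 + 22)*(3/7 + 3*I*√3/7) = 21*(3/7 + 3*I*√3/7) = 9 + 9*I*√3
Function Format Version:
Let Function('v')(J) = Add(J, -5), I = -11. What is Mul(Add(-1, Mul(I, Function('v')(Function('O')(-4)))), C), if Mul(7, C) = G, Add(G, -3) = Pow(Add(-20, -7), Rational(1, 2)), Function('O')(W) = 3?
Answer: Add(9, Mul(9, I, Pow(3, Rational(1, 2)))) ≈ Add(9.0000, Mul(15.588, I))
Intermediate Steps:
G = Add(3, Mul(3, I, Pow(3, Rational(1, 2)))) (G = Add(3, Pow(Add(-20, -7), Rational(1, 2))) = Add(3, Pow(-27, Rational(1, 2))) = Add(3, Mul(3, I, Pow(3, Rational(1, 2)))) ≈ Add(3.0000, Mul(5.1962, I)))
Function('v')(J) = Add(-5, J)
C = Add(Rational(3, 7), Mul(Rational(3, 7), I, Pow(3, Rational(1, 2)))) (C = Mul(Rational(1, 7), Add(3, Mul(3, I, Pow(3, Rational(1, 2))))) = Add(Rational(3, 7), Mul(Rational(3, 7), I, Pow(3, Rational(1, 2)))) ≈ Add(0.42857, Mul(0.74231, I)))
Mul(Add(-1, Mul(I, Function('v')(Function('O')(-4)))), C) = Mul(Add(-1, Mul(-11, Add(-5, 3))), Add(Rational(3, 7), Mul(Rational(3, 7), I, Pow(3, Rational(1, 2))))) = Mul(Add(-1, Mul(-11, -2)), Add(Rational(3, 7), Mul(Rational(3, 7), I, Pow(3, Rational(1, 2))))) = Mul(Add(-1, 22), Add(Rational(3, 7), Mul(Rational(3, 7), I, Pow(3, Rational(1, 2))))) = Mul(21, Add(Rational(3, 7), Mul(Rational(3, 7), I, Pow(3, Rational(1, 2))))) = Add(9, Mul(9, I, Pow(3, Rational(1, 2))))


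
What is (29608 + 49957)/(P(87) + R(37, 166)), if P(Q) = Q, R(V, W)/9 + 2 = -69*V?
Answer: -79565/22908 ≈ -3.4732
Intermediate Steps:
R(V, W) = -18 - 621*V (R(V, W) = -18 + 9*(-69*V) = -18 - 621*V)
(29608 + 49957)/(P(87) + R(37, 166)) = (29608 + 49957)/(87 + (-18 - 621*37)) = 79565/(87 + (-18 - 22977)) = 79565/(87 - 22995) = 79565/(-22908) = 79565*(-1/22908) = -79565/22908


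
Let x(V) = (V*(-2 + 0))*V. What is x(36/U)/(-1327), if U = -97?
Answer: 2592/12485743 ≈ 0.00020760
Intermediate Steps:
x(V) = -2*V² (x(V) = (V*(-2))*V = (-2*V)*V = -2*V²)
x(36/U)/(-1327) = -2*(36/(-97))²/(-1327) = -2*(36*(-1/97))²*(-1/1327) = -2*(-36/97)²*(-1/1327) = -2*1296/9409*(-1/1327) = -2592/9409*(-1/1327) = 2592/12485743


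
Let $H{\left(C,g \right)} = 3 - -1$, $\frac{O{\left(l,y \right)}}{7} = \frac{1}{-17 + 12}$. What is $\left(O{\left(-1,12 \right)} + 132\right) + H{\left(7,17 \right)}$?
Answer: $\frac{673}{5} \approx 134.6$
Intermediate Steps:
$O{\left(l,y \right)} = - \frac{7}{5}$ ($O{\left(l,y \right)} = \frac{7}{-17 + 12} = \frac{7}{-5} = 7 \left(- \frac{1}{5}\right) = - \frac{7}{5}$)
$H{\left(C,g \right)} = 4$ ($H{\left(C,g \right)} = 3 + 1 = 4$)
$\left(O{\left(-1,12 \right)} + 132\right) + H{\left(7,17 \right)} = \left(- \frac{7}{5} + 132\right) + 4 = \frac{653}{5} + 4 = \frac{673}{5}$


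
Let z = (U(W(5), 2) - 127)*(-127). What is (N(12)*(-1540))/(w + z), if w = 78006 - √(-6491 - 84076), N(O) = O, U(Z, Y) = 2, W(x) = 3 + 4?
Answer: -216865110/1101716591 - 6930*I*√10063/1101716591 ≈ -0.19684 - 0.000631*I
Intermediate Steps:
W(x) = 7
w = 78006 - 3*I*√10063 (w = 78006 - √(-90567) = 78006 - 3*I*√10063 ≈ 78006.0 - 300.94*I)
z = 15875 (z = (2 - 127)*(-127) = -125*(-127) = 15875)
(N(12)*(-1540))/(w + z) = (12*(-1540))/((78006 - 3*I*√10063) + 15875) = -18480/(93881 - 3*I*√10063)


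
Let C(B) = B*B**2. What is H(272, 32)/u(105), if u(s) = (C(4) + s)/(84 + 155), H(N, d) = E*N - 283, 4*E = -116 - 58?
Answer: -2895485/169 ≈ -17133.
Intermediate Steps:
E = -87/2 (E = (-116 - 58)/4 = (1/4)*(-174) = -87/2 ≈ -43.500)
C(B) = B**3
H(N, d) = -283 - 87*N/2 (H(N, d) = -87*N/2 - 283 = -283 - 87*N/2)
u(s) = 64/239 + s/239 (u(s) = (4**3 + s)/(84 + 155) = (64 + s)/239 = (64 + s)*(1/239) = 64/239 + s/239)
H(272, 32)/u(105) = (-283 - 87/2*272)/(64/239 + (1/239)*105) = (-283 - 11832)/(64/239 + 105/239) = -12115/169/239 = -12115*239/169 = -2895485/169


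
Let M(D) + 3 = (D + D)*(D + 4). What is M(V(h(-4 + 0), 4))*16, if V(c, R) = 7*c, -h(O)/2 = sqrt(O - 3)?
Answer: -43952 - 1792*I*sqrt(7) ≈ -43952.0 - 4741.2*I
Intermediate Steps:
h(O) = -2*sqrt(-3 + O) (h(O) = -2*sqrt(O - 3) = -2*sqrt(-3 + O))
M(D) = -3 + 2*D*(4 + D) (M(D) = -3 + (D + D)*(D + 4) = -3 + (2*D)*(4 + D) = -3 + 2*D*(4 + D))
M(V(h(-4 + 0), 4))*16 = (-3 + 2*(7*(-2*sqrt(-3 + (-4 + 0))))**2 + 8*(7*(-2*sqrt(-3 + (-4 + 0)))))*16 = (-3 + 2*(7*(-2*sqrt(-3 - 4)))**2 + 8*(7*(-2*sqrt(-3 - 4))))*16 = (-3 + 2*(7*(-2*I*sqrt(7)))**2 + 8*(7*(-2*I*sqrt(7))))*16 = (-3 + 2*(-14*I*sqrt(7))**2 + 8*(-14*I*sqrt(7)))*16 = (-3 + 2*(-1372) - 112*I*sqrt(7))*16 = (-3 - 2744 - 112*I*sqrt(7))*16 = (-2747 - 112*I*sqrt(7))*16 = -43952 - 1792*I*sqrt(7)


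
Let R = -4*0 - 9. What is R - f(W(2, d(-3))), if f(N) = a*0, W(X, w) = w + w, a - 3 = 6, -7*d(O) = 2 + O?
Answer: -9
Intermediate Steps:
d(O) = -2/7 - O/7 (d(O) = -(2 + O)/7 = -2/7 - O/7)
a = 9 (a = 3 + 6 = 9)
W(X, w) = 2*w
R = -9 (R = 0 - 9 = -9)
f(N) = 0 (f(N) = 9*0 = 0)
R - f(W(2, d(-3))) = -9 - 1*0 = -9 + 0 = -9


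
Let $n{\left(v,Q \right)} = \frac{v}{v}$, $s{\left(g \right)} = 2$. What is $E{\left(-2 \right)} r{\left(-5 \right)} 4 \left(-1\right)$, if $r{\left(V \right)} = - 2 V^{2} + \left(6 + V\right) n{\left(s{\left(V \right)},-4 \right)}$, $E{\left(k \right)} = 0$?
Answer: $0$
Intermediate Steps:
$n{\left(v,Q \right)} = 1$
$r{\left(V \right)} = 6 + V - 2 V^{2}$ ($r{\left(V \right)} = - 2 V^{2} + \left(6 + V\right) 1 = - 2 V^{2} + \left(6 + V\right) = 6 + V - 2 V^{2}$)
$E{\left(-2 \right)} r{\left(-5 \right)} 4 \left(-1\right) = 0 \left(6 - 5 - 2 \left(-5\right)^{2}\right) 4 \left(-1\right) = 0 \left(6 - 5 - 50\right) \left(-4\right) = 0 \left(-49\right) \left(-4\right) = 0 \left(-4\right) = 0$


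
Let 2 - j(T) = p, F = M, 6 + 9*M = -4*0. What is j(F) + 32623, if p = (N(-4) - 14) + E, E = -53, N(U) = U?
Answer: 32696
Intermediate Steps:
M = -⅔ (M = -⅔ + (-4*0)/9 = -⅔ + (⅑)*0 = -⅔ + 0 = -⅔ ≈ -0.66667)
p = -71 (p = (-4 - 14) - 53 = -18 - 53 = -71)
F = -⅔ ≈ -0.66667
j(T) = 73 (j(T) = 2 - 1*(-71) = 2 + 71 = 73)
j(F) + 32623 = 73 + 32623 = 32696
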